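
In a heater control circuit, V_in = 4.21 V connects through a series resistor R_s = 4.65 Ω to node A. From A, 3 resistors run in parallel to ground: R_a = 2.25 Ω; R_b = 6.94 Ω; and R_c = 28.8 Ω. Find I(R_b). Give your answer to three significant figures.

Parallel bank: R_p = 1/(1/2.25 + 1/6.94 + 1/28.8) = 1.604 Ω.
V_A by voltage divider: V_A = 4.21 × 1.604/(4.65 + 1.604) = 1.080 V.
I(R_b) = V_A / R_b = 1.080/6.94 = 0.1556 A.

I ≈ 0.156 A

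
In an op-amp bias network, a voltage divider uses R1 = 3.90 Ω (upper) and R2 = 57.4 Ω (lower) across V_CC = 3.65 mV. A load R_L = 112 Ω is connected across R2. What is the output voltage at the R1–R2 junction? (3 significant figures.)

V_out ≈ 3.31 mV

First combine the lower leg with the load: R2 ‖ R_L = 37.95 Ω.
Voltage divider with the loaded lower leg: V_out = 3.65 × 37.95/(3.90 + 37.95) = 3.65 × 0.9068 = 3.310 mV.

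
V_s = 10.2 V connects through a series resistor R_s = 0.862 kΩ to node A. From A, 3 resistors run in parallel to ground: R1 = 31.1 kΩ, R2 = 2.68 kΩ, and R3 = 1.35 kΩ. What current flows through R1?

Equivalent of the parallel group: R_p = 0.8726 kΩ.
V_A by voltage divider: V_A = 10.2 × 0.8726/(0.862 + 0.8726) = 5.131 V.
I(R1) = V_A / R1 = 5.131/31.1 = 0.1650 mA.

I ≈ 0.165 mA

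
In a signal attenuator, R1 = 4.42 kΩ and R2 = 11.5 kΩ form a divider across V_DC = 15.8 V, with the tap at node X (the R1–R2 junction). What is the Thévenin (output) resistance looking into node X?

R_th ≈ 3.19 kΩ

Looking into X with the source shorted: R_th = R1·R2/(R1+R2) = 4.420 × 11.5/15.92 = 3.193 kΩ.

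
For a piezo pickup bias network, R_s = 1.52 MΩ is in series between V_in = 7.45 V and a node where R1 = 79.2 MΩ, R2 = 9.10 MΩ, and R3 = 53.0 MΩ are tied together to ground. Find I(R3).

I ≈ 0.116 µA

Parallel bank: R_p = 1/(1/79.2 + 1/9.10 + 1/53.0) = 7.073 MΩ.
V_A by voltage divider: V_A = 7.45 × 7.073/(1.52 + 7.073) = 6.132 V.
I(R3) = V_A / R3 = 6.132/53.0 = 0.1157 µA.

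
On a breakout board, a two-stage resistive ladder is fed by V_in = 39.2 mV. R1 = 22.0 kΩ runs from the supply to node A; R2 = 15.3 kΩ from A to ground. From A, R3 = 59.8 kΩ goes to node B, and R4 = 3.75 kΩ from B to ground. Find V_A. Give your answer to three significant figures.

V_A ≈ 14.1 mV

Looking into the second stage from A: R3 + R4 = 63.55 kΩ appears in parallel with R2.
R2 ‖ (R3+R4) = 12.33 kΩ.
So V_A = 39.2 × 0.3592 = 14.08 mV.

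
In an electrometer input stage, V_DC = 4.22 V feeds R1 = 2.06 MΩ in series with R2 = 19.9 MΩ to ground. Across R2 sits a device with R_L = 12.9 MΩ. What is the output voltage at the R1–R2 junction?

V_out ≈ 3.34 V

R2 ‖ R_L = (19.9 × 12.9)/(19.9 + 12.9) = 7.827 MΩ.
Now apply the divider: V_out = 4.22 × 0.7916 = 3.341 V.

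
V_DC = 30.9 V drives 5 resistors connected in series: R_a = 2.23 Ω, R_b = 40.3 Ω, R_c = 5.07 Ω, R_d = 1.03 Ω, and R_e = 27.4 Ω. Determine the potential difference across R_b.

V ≈ 16.4 V

Series total: ΣR = 2.23 + 40.3 + 5.07 + 1.03 + 27.4 = 76.03 Ω.
By the voltage-divider rule, V = 30.9 × 40.30/76.03 = 16.38 V.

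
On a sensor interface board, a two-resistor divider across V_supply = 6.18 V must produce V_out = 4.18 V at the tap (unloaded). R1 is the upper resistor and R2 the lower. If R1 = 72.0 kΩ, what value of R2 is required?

Required fraction k = V_out/V_supply = 0.6764.
Rearranging, R2 = R1·k/(1−k) = 72.0 × 2.090 = 150.5 kΩ.

R2 ≈ 150 kΩ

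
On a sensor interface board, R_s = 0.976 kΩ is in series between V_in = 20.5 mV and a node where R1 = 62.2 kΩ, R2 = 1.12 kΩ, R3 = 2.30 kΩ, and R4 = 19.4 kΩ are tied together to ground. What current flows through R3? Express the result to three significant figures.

Combine the parallel branches: R_p = (1/62.2 + 1/1.12 + 1/2.30 + 1/19.4)⁻¹ = 0.7167 kΩ.
V_A by voltage divider: V_A = 20.5 × 0.7167/(0.976 + 0.7167) = 8.680 mV.
Branch current I = V_A/R3 = 8.680/2.30 = 3.774 µA.

I ≈ 3.77 µA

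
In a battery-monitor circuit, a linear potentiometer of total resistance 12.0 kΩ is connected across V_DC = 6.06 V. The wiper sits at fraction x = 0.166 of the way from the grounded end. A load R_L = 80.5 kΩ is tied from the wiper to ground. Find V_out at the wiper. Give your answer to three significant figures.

The pot divides into 10.01 kΩ above the wiper and 1.992 kΩ below.
Lower segment in parallel with the load: 1.992 ‖ 80.5 = 1.944 kΩ.
Loaded-divider output: V_out = 6.06 × 0.1626 = 0.9856 V.

V_out ≈ 0.986 V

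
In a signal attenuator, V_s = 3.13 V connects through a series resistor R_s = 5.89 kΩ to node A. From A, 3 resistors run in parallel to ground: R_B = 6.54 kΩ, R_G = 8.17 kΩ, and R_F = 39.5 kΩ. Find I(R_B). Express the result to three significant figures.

Combine the parallel branches: R_p = (1/6.54 + 1/8.17 + 1/39.5)⁻¹ = 3.326 kΩ.
Node voltage V_A = V_s · R_p/(R_s + R_p) = 3.13 × 0.3609 = 1.130 V.
I(R_B) = V_A / R_B = 1.130/6.54 = 0.1727 mA.

I ≈ 0.173 mA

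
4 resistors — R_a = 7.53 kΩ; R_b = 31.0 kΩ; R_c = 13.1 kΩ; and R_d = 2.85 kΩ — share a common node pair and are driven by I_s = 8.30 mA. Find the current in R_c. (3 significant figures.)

I ≈ 1.07 mA

Conductances: ΣG = 1/7.53 + 1/31.0 + 1/13.1 + 1/2.85 = 0.5923 (1/kΩ).
By the current-divider rule, I = I_s · G_k/ΣG = 8.30 × 0.1289 = 1.070 mA.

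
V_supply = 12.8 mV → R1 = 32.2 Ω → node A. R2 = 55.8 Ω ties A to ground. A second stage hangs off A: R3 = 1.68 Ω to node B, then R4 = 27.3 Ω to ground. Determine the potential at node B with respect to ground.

V_B ≈ 4.49 mV

Node A sees R2 in parallel with the series input of stage 2, R3 + R4 = 28.98 Ω.
R2 ‖ (R3+R4) = 19.07 Ω.
V_A = 12.8 × 19.07/(32.2 + 19.07) = 4.762 mV.
Then the unloaded second divider: V_B = V_A × R4/(R3+R4) = 4.762 × 0.9420 = 4.486 mV.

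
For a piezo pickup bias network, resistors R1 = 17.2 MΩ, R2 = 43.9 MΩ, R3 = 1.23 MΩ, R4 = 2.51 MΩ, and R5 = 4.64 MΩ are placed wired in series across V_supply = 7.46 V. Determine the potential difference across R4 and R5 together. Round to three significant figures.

V ≈ 0.768 V

ΣR = 17.2 + 43.9 + 1.23 + 2.51 + 4.64 = 69.48 MΩ.
R_{R4..R5} = 2.51 + 4.64 = 7.150 MΩ.
V = V_supply · R/ΣR = 7.46 × 0.1029 = 0.7677 V.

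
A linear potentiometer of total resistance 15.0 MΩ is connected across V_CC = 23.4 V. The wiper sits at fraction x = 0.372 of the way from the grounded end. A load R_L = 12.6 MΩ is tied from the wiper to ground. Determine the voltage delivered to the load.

The pot divides into 9.420 MΩ above the wiper and 5.580 MΩ below.
R_L loads the lower segment: effective lower R = 3.867 MΩ.
Loaded-divider output: V_out = 23.4 × 0.2911 = 6.811 V.

V_out ≈ 6.81 V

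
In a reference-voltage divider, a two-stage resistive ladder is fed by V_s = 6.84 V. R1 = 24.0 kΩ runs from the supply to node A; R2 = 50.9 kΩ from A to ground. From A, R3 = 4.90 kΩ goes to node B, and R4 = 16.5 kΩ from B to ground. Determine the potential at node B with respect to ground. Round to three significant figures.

V_B ≈ 2.03 V

Node A sees R2 in parallel with the series input of stage 2, R3 + R4 = 21.40 kΩ.
Effective lower resistance at A: R2 ‖ 21.40 = 15.07 kΩ.
First divider: V_A = V_s · 15.07/(24.0 + 15.07) = 2.638 V.
Stage 2 is unloaded, so V_B = V_A · R4/(R3+R4) = 2.638 × 16.5/21.40 = 2.034 V.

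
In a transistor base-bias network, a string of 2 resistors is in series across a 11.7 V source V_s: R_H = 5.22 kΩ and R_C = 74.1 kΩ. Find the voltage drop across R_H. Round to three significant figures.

ΣR = 5.22 + 74.1 = 79.32 kΩ.
V = V_s · R/ΣR = 11.7 × 0.06581 = 0.7700 V.

V ≈ 0.770 V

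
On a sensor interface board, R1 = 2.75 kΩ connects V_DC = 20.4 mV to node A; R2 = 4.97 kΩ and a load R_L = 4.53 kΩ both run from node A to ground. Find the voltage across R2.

V_out ≈ 9.44 mV

R2 ‖ R_L = (4.97 × 4.53)/(4.97 + 4.53) = 2.370 kΩ.
Voltage divider with the loaded lower leg: V_out = 20.4 × 2.370/(2.75 + 2.370) = 20.4 × 0.4629 = 9.443 mV.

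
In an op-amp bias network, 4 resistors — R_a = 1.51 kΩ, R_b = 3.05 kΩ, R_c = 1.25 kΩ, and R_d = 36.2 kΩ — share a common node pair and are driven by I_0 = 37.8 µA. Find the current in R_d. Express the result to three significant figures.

I ≈ 0.574 µA

ΣG = 1/1.51 + 1/3.05 + 1/1.25 + 1/36.2 = 1.818.
R_d takes the fraction G_k/ΣG = 0.02762/1.818 = 0.01520, so I = 37.8 × 0.01520 = 0.5744 µA.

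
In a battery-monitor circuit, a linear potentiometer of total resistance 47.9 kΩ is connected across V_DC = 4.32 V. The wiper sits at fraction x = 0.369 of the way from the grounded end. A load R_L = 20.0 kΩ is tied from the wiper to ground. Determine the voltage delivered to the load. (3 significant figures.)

V_out ≈ 1.02 V

The pot divides into 30.22 kΩ above the wiper and 17.68 kΩ below.
(x·R_p) ‖ R_L = 9.383 kΩ.
V_out = 4.32 × 9.383/(30.22 + 9.383) = 1.023 V.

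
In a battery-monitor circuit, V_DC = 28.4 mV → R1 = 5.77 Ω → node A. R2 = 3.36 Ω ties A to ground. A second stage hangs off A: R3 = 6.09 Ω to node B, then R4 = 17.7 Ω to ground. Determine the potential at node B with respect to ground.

Node A sees R2 in parallel with the series input of stage 2, R3 + R4 = 23.79 Ω.
Effective lower resistance at A: R2 ‖ 23.79 = 2.944 Ω.
V_A = 28.4 × 2.944/(5.77 + 2.944) = 9.595 mV.
Then the unloaded second divider: V_B = V_A × R4/(R3+R4) = 9.595 × 0.7440 = 7.139 mV.

V_B ≈ 7.14 mV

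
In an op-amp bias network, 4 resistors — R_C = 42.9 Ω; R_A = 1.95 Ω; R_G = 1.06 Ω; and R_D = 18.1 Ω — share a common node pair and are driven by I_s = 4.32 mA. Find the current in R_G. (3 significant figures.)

I ≈ 2.66 mA

Total conductance ΣG = 1/42.9 + 1/1.95 + 1/1.06 + 1/18.1 = 1.535 (units of 1/Ω).
By the current-divider rule, I = I_s · G_k/ΣG = 4.32 × 0.6147 = 2.655 mA.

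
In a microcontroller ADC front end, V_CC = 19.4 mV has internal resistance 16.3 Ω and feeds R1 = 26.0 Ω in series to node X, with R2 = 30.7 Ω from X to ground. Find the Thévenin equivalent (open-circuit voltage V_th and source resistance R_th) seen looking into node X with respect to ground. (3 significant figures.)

R1' = 16.3 + 26.0 = 42.30 Ω (source resistance + R1).
With X open, the divider is unloaded: V_th = 19.4 × 30.7/73.00 = 8.159 mV.
With V_CC suppressed (replaced by a short), R_th = R1' ‖ R2 = (42.30 × 30.7)/(42.30 + 30.7) = 17.79 Ω.

V_th ≈ 8.16 mV, R_th ≈ 17.8 Ω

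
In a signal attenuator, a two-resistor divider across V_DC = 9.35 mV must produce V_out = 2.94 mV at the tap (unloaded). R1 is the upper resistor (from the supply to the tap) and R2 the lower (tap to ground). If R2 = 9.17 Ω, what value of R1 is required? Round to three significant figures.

The divider ratio is R2/(R1+R2) = 2.94/9.35 = 0.3144.
R1 = R2·(1/k − 1) = 9.17 × 2.180 = 19.99 Ω.

R1 ≈ 20.0 Ω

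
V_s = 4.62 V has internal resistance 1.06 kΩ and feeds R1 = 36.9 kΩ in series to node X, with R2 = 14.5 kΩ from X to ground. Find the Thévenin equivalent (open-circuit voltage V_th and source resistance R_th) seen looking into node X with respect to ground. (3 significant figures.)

V_th ≈ 1.28 V, R_th ≈ 10.5 kΩ

R1' = 1.06 + 36.9 = 37.96 kΩ (source resistance + R1).
With X open, the divider is unloaded: V_th = 4.62 × 14.5/52.46 = 1.277 V.
Looking into X with the source shorted: R_th = R1'·R2/(R1'+R2) = 37.96 × 14.5/52.46 = 10.49 kΩ.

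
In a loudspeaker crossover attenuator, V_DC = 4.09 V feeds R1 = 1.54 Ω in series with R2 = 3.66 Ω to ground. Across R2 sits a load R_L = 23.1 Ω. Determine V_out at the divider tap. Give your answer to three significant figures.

R2 ‖ R_L = (3.66 × 23.1)/(3.66 + 23.1) = 3.159 Ω.
Now apply the divider: V_out = 4.09 × 0.6723 = 2.750 V.

V_out ≈ 2.75 V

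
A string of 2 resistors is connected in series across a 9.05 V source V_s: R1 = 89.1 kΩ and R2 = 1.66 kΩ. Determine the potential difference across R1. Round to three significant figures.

V ≈ 8.88 V

ΣR = 89.1 + 1.66 = 90.76 kΩ.
By the voltage-divider rule, V = 9.05 × 89.10/90.76 = 8.884 V.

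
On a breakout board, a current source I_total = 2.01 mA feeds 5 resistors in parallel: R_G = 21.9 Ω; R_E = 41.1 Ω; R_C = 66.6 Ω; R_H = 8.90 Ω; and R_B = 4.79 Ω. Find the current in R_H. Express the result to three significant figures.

I ≈ 0.556 mA

ΣG = 1/21.9 + 1/41.1 + 1/66.6 + 1/8.90 + 1/4.79 = 0.4061.
By the current-divider rule, I = I_total · G_k/ΣG = 2.01 × 0.2767 = 0.5561 mA.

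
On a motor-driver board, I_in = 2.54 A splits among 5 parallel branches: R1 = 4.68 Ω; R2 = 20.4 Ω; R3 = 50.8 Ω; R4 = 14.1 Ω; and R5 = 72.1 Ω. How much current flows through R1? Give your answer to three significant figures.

Conductances: ΣG = 1/4.68 + 1/20.4 + 1/50.8 + 1/14.1 + 1/72.1 = 0.3672 (1/Ω).
R1 takes the fraction G_k/ΣG = 0.2137/0.3672 = 0.5819, so I = 2.54 × 0.5819 = 1.478 A.

I ≈ 1.48 A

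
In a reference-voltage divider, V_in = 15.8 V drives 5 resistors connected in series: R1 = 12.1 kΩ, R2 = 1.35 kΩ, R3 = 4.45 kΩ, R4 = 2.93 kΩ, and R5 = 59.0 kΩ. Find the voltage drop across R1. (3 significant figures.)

ΣR = 12.1 + 1.35 + 4.45 + 2.93 + 59.0 = 79.83 kΩ.
Voltage divider: V = V_in · (12.10 / 79.83) = 15.8 × 0.1516 = 2.395 V.

V ≈ 2.39 V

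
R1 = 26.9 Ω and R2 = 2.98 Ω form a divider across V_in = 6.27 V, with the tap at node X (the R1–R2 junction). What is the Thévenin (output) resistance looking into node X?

R_th ≈ 2.68 Ω

Looking into X with the source shorted: R_th = R1·R2/(R1+R2) = 26.90 × 2.98/29.88 = 2.683 Ω.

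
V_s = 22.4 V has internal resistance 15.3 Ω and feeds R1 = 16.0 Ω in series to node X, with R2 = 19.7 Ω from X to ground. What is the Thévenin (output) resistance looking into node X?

R1' = 15.3 + 16.0 = 31.30 Ω (source resistance + R1).
Zeroing V_s shorts the top of R1' to ground, so R_th = R1' ‖ R2 = 12.09 Ω.

R_th ≈ 12.1 Ω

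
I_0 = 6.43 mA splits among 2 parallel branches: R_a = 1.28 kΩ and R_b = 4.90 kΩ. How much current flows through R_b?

With just two branches, the current splits inversely with resistance.
So I = 6.43 × 1.28/6.180 = 1.332 mA.

I ≈ 1.33 mA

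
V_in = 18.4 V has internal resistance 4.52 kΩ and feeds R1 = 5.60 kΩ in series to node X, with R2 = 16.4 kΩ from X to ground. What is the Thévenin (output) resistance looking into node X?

R_th ≈ 6.26 kΩ

R1' = 4.52 + 5.60 = 10.12 kΩ (source resistance + R1).
Zeroing V_in shorts the top of R1' to ground, so R_th = R1' ‖ R2 = 6.258 kΩ.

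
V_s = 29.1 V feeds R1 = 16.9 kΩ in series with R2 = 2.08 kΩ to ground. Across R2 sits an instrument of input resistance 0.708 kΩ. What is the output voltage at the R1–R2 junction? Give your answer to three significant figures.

V_out ≈ 0.882 V

The load sits in parallel with R2, giving an effective lower resistance R2' = R2·R_L/(R2+R_L) = 0.5282 kΩ.
Voltage divider with the loaded lower leg: V_out = 29.1 × 0.5282/(16.9 + 0.5282) = 29.1 × 0.03031 = 0.8820 V.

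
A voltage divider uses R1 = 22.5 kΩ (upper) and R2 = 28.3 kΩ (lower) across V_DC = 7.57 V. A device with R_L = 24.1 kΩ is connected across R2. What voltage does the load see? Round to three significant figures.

V_out ≈ 2.77 V

First combine the lower leg with the load: R2 ‖ R_L = 13.02 kΩ.
Now apply the divider: V_out = 7.57 × 0.3665 = 2.774 V.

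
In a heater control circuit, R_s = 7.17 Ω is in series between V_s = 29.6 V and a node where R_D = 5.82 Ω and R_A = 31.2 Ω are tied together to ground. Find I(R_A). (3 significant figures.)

I ≈ 0.385 A

Combine the parallel branches: R_p = (1/5.82 + 1/31.2)⁻¹ = 4.905 Ω.
V_A = 29.6 × 4.905/12.08 = 12.02 V.
I(R_A) = V_A / R_A = 12.02/31.2 = 0.3854 A.
(Check via current divider: I_total = 2.451 A; share G_k/ΣG = 0.1572 → same result.)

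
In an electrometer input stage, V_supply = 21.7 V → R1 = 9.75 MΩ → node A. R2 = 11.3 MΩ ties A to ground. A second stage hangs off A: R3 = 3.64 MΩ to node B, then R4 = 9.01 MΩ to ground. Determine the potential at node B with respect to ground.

V_B ≈ 5.87 V

The second stage (R3 + R4 = 12.65 MΩ) loads node A in parallel with R2.
R2 ‖ (R3+R4) = 5.968 MΩ.
So V_A = 21.7 × 0.3797 = 8.240 V.
Stage 2 is unloaded, so V_B = V_A · R4/(R3+R4) = 8.240 × 9.01/12.65 = 5.869 V.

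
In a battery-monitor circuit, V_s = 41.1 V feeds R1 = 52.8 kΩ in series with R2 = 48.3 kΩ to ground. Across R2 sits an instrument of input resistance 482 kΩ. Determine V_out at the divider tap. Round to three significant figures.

R2 ‖ R_L = (48.3 × 482)/(48.3 + 482) = 43.90 kΩ.
Now apply the divider: V_out = 41.1 × 0.4540 = 18.66 V.
(Unloaded it would be 19.6 V; the load pulls it down.)

V_out ≈ 18.7 V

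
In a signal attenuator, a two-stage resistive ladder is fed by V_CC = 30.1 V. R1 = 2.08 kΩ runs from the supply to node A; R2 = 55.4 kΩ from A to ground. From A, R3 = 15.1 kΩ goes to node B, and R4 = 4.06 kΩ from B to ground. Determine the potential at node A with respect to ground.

The second stage (R3 + R4 = 19.16 kΩ) loads node A in parallel with R2.
R2 ‖ (R3+R4) = 14.24 kΩ.
So V_A = 30.1 × 0.8725 = 26.26 V.

V_A ≈ 26.3 V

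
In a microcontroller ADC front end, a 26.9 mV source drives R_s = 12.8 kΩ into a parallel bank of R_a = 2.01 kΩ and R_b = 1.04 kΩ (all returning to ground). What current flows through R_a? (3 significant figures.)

Combine the parallel branches: R_p = (1/2.01 + 1/1.04)⁻¹ = 0.6854 kΩ.
V_A by voltage divider: V_A = 26.9 × 0.6854/(12.8 + 0.6854) = 1.367 mV.
Branch current I = V_A/R_a = 1.367/2.01 = 0.6802 µA.

I ≈ 0.680 µA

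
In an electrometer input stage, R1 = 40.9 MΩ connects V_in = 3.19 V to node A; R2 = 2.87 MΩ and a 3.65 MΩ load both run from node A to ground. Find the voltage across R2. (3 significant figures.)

First combine the lower leg with the load: R2 ‖ R_L = 1.607 MΩ.
Now apply the divider: V_out = 3.19 × 0.03780 = 0.1206 V.
(Unloaded it would be 0.209 V; the load pulls it down.)

V_out ≈ 0.121 V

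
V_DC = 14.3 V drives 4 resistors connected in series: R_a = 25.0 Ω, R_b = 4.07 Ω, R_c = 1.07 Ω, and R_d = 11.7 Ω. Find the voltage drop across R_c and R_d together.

V ≈ 4.36 V

Total series resistance ΣR = 25.0 + 4.07 + 1.07 + 11.7 = 41.84 Ω.
R_{R_c..R_d} = 1.07 + 11.7 = 12.77 Ω.
V = V_DC · R/ΣR = 14.3 × 0.3052 = 4.365 V.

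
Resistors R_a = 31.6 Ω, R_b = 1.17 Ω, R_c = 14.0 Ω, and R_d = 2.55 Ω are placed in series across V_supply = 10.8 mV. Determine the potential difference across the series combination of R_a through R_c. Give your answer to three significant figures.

Total series resistance ΣR = 31.6 + 1.17 + 14.0 + 2.55 = 49.32 Ω.
R_{R_a..R_c} = 31.6 + 1.17 + 14.0 = 46.77 Ω.
V = V_supply · R/ΣR = 10.8 × 0.9483 = 10.24 mV.

V ≈ 10.2 mV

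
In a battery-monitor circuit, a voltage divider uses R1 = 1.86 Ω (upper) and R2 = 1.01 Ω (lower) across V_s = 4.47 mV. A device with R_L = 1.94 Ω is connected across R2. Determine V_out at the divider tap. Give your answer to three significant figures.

The load sits in parallel with R2, giving an effective lower resistance R2' = R2·R_L/(R2+R_L) = 0.6642 Ω.
Then V_out = V_s · R2'/(R1 + R2') = 4.47 × 0.6642/2.524 = 1.176 mV.
(Unloaded it would be 1.57 mV; the load pulls it down.)

V_out ≈ 1.18 mV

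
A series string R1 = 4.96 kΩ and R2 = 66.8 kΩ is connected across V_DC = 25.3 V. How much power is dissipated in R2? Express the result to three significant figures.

ΣR = 71.76 kΩ → I = 25.3/71.76 = 0.3526 mA.
V(R2) = I·R = 23.55 V; P = V·I = 23.55 × 0.3526 = 8.303 mW.

P ≈ 8.30 mW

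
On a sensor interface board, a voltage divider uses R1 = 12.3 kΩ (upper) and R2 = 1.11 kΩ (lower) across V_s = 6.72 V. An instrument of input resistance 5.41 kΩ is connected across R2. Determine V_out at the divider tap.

V_out ≈ 0.468 V

R2 ‖ R_L = (1.11 × 5.41)/(1.11 + 5.41) = 0.9210 kΩ.
Then V_out = V_s · R2'/(R1 + R2') = 6.72 × 0.9210/13.22 = 0.4681 V.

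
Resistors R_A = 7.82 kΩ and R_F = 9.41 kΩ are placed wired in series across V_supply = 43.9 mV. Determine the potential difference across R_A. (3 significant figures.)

ΣR = 7.82 + 9.41 = 17.23 kΩ.
V = V_supply · R/ΣR = 43.9 × 0.4539 = 19.92 mV.

V ≈ 19.9 mV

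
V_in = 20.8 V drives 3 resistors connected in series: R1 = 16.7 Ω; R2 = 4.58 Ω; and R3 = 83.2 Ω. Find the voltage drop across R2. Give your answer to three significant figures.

V ≈ 0.912 V

Total series resistance ΣR = 16.7 + 4.58 + 83.2 = 104.5 Ω.
Voltage divider: V = V_in · (4.580 / 104.5) = 20.8 × 0.04384 = 0.9118 V.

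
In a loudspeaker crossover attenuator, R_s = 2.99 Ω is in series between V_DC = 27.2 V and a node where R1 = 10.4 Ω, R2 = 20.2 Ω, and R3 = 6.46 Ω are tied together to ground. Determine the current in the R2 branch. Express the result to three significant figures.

Combine the parallel branches: R_p = (1/10.4 + 1/20.2 + 1/6.46)⁻¹ = 3.328 Ω.
V_A by voltage divider: V_A = 27.2 × 3.328/(2.99 + 3.328) = 14.33 V.
I(R2) = V_A / R2 = 14.33/20.2 = 0.7093 A.

I ≈ 0.709 A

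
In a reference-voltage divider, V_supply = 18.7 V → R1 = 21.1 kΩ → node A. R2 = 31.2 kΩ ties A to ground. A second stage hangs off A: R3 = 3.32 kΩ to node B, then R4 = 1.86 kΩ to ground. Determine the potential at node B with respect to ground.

V_B ≈ 1.17 V

The second stage (R3 + R4 = 5.180 kΩ) loads node A in parallel with R2.
Effective lower resistance at A: R2 ‖ 5.180 = 4.442 kΩ.
V_A = 18.7 × 4.442/(21.1 + 4.442) = 3.252 V.
Then the unloaded second divider: V_B = V_A × R4/(R3+R4) = 3.252 × 0.3591 = 1.168 V.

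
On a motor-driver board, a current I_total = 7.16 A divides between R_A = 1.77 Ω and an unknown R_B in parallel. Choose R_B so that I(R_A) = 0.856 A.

R_B ≈ 0.240 Ω

The fraction through R_A equals R_B/(R_A+R_B).
0.856/7.16 = R_B/(R_A + R_B) → R_B = R_A · (0.1196)/(1 − 0.1196) = 1.77 × 0.1358 = 0.2403 Ω.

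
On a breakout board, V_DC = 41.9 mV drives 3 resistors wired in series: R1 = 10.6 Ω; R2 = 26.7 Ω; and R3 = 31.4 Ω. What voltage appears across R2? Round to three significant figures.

V ≈ 16.3 mV

Total series resistance ΣR = 10.6 + 26.7 + 31.4 = 68.70 Ω.
Voltage divider: V = V_DC · (26.70 / 68.70) = 41.9 × 0.3886 = 16.28 mV.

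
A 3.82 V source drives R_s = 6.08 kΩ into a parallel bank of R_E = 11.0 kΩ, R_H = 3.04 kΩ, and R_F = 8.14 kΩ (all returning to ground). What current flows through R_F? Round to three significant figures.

I ≈ 0.109 mA

Equivalent of the parallel group: R_p = 1.843 kΩ.
V_A = 3.82 × 1.843/7.923 = 0.8884 V.
Branch current I = V_A/R_F = 0.8884/8.14 = 0.1091 mA.
(Check via current divider: I_total = 0.4822 mA; share G_k/ΣG = 0.2264 → same result.)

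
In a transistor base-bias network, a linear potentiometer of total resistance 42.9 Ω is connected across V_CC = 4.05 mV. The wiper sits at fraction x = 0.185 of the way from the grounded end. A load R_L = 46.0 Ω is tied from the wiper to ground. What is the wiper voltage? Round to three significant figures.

Split the track: R_lower = x·R_p = 7.936 Ω, R_upper = (1−x)·R_p = 34.96 Ω.
(x·R_p) ‖ R_L = 6.769 Ω.
Then V_out = V_CC · 6.769/(34.96 + 6.769) = 0.6569 mV.

V_out ≈ 0.657 mV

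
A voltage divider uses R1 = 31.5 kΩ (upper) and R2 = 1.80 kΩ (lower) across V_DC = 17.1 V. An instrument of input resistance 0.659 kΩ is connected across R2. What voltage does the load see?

V_out ≈ 0.258 V

First combine the lower leg with the load: R2 ‖ R_L = 0.4824 kΩ.
Voltage divider with the loaded lower leg: V_out = 17.1 × 0.4824/(31.5 + 0.4824) = 17.1 × 0.01508 = 0.2579 V.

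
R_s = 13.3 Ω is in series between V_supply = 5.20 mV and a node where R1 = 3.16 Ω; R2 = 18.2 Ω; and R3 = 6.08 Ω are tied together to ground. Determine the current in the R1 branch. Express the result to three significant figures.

I ≈ 0.202 mA

Combine the parallel branches: R_p = (1/3.16 + 1/18.2 + 1/6.08)⁻¹ = 1.866 Ω.
Node voltage V_A = V_supply · R_p/(R_s + R_p) = 5.20 × 0.1230 = 0.6398 mV.
Branch current I = V_A/R1 = 0.6398/3.16 = 0.2025 mA.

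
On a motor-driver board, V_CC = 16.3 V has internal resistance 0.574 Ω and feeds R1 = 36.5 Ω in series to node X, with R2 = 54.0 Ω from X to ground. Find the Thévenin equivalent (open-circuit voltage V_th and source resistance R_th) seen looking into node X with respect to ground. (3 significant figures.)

V_th ≈ 9.66 V, R_th ≈ 22.0 Ω

R1' = 0.574 + 36.5 = 37.07 Ω (source resistance + R1).
V_th is the unloaded tap voltage: V_CC · R2/(R1'+R2) = 16.3 × 0.5929 = 9.665 V.
Looking into X with the source shorted: R_th = R1'·R2/(R1'+R2) = 37.07 × 54.0/91.07 = 21.98 Ω.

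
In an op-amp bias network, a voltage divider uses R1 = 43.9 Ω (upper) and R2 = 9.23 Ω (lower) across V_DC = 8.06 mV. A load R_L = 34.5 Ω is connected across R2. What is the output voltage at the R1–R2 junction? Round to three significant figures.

R2 ‖ R_L = (9.23 × 34.5)/(9.23 + 34.5) = 7.282 Ω.
Then V_out = V_DC · R2'/(R1 + R2') = 8.06 × 7.282/51.18 = 1.147 mV.
(Unloaded it would be 1.40 mV; the load pulls it down.)

V_out ≈ 1.15 mV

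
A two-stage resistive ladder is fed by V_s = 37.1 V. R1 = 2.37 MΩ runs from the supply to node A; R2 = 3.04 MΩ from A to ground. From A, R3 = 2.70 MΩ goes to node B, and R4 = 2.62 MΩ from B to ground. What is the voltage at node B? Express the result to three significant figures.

The second stage (R3 + R4 = 5.320 MΩ) loads node A in parallel with R2.
R2 ‖ (R3+R4) = 1.935 MΩ.
First divider: V_A = V_s · 1.935/(2.37 + 1.935) = 16.67 V.
Then the unloaded second divider: V_B = V_A × R4/(R3+R4) = 16.67 × 0.4925 = 8.211 V.

V_B ≈ 8.21 V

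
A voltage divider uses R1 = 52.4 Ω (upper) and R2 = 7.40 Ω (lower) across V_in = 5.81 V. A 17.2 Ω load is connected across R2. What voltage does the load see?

First combine the lower leg with the load: R2 ‖ R_L = 5.174 Ω.
Voltage divider with the loaded lower leg: V_out = 5.81 × 5.174/(52.4 + 5.174) = 5.81 × 0.08987 = 0.5221 V.

V_out ≈ 0.522 V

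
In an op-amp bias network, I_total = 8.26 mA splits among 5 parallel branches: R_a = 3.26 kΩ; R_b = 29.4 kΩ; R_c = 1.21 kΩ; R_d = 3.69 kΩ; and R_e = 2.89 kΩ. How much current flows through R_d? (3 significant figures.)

ΣG = 1/3.26 + 1/29.4 + 1/1.21 + 1/3.69 + 1/2.89 = 1.784.
Current divider: I(R_d) = I_total · G_k/ΣG = 8.26 × (0.2710/1.784) = 8.26 × 0.1519 = 1.255 mA.

I ≈ 1.25 mA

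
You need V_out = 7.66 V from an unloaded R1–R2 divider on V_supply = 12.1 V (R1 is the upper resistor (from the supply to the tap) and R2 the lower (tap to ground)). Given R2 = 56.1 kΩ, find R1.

The divider ratio is R2/(R1+R2) = 7.66/12.1 = 0.6331.
Rearranging, R1 = R2·(1−k)/k = 56.1 × 0.5796 = 32.52 kΩ.

R1 ≈ 32.5 kΩ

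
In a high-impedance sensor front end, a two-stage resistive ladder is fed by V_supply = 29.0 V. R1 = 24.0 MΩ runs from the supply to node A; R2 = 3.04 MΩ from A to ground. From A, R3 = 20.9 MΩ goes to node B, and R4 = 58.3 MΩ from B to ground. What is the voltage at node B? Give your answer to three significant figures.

The second stage (R3 + R4 = 79.20 MΩ) loads node A in parallel with R2.
Effective lower resistance at A: R2 ‖ 79.20 = 2.928 MΩ.
V_A = 29.0 × 2.928/(24.0 + 2.928) = 3.153 V.
V_B = V_A × 0.7361 = 2.321 V.

V_B ≈ 2.32 V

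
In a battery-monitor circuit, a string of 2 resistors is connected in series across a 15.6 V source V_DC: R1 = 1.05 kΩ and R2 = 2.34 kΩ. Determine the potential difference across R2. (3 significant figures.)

ΣR = 1.05 + 2.34 = 3.390 kΩ.
Voltage divider: V = V_DC · (2.340 / 3.390) = 15.6 × 0.6903 = 10.77 V.

V ≈ 10.8 V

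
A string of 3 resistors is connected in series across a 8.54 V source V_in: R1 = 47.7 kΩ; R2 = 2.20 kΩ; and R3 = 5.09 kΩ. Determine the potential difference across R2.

V ≈ 0.342 V

Total series resistance ΣR = 47.7 + 2.20 + 5.09 = 54.99 kΩ.
V = V_in · R/ΣR = 8.54 × 0.04001 = 0.3417 V.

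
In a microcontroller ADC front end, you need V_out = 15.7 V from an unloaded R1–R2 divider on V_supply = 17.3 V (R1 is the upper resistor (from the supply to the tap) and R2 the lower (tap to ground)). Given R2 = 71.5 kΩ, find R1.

Required fraction k = V_out/V_supply = 0.9075.
Rearranging, R1 = R2·(1−k)/k = 71.5 × 0.1019 = 7.287 kΩ.

R1 ≈ 7.29 kΩ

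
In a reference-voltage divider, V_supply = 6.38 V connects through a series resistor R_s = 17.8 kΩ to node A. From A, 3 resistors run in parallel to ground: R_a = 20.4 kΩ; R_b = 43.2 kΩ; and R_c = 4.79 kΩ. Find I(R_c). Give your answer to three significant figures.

I ≈ 0.222 mA

Parallel bank: R_p = 1/(1/20.4 + 1/43.2 + 1/4.79) = 3.560 kΩ.
V_A by voltage divider: V_A = 6.38 × 3.560/(17.8 + 3.560) = 1.063 V.
I(R_c) = V_A / R_c = 1.063/4.79 = 0.2220 mA.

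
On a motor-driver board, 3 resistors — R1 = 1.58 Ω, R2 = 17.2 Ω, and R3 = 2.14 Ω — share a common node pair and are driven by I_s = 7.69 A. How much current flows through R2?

Total conductance ΣG = 1/1.58 + 1/17.2 + 1/2.14 = 1.158 (units of 1/Ω).
By the current-divider rule, I = I_s · G_k/ΣG = 7.69 × 0.05019 = 0.3860 A.

I ≈ 0.386 A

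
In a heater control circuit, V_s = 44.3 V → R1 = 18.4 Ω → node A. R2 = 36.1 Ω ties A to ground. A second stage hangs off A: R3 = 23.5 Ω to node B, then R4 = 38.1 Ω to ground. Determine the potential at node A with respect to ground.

V_A ≈ 24.5 V

Looking into the second stage from A: R3 + R4 = 61.60 Ω appears in parallel with R2.
Effective lower resistance at A: R2 ‖ 61.60 = 22.76 Ω.
So V_A = 44.3 × 0.5530 = 24.50 V.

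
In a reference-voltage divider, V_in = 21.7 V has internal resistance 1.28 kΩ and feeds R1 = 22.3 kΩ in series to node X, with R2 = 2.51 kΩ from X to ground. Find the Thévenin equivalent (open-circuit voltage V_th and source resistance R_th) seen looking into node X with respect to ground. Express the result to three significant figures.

R1' = 1.28 + 22.3 = 23.58 kΩ (source resistance + R1).
Open-circuit (no load on X): V_th = V_in · R2/(R1' + R2) = 21.7 × 2.51/(23.58 + 2.51) = 2.088 V.
Zeroing V_in shorts the top of R1' to ground, so R_th = R1' ‖ R2 = 2.269 kΩ.

V_th ≈ 2.09 V, R_th ≈ 2.27 kΩ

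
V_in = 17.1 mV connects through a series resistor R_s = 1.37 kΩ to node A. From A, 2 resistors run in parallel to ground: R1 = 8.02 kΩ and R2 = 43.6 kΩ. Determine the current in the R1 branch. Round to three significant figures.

I ≈ 1.77 µA

Equivalent of the parallel group: R_p = 6.774 kΩ.
Node voltage V_A = V_in · R_p/(R_s + R_p) = 17.1 × 0.8318 = 14.22 mV.
I(R1) = V_A / R1 = 14.22/8.02 = 1.773 µA.
(Equivalently: I_total = 2.100 µA, then current-divider fraction G_k/ΣG = 0.8446.)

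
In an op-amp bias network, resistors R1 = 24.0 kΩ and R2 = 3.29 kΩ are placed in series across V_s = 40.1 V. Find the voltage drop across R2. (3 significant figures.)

V ≈ 4.83 V

Series total: ΣR = 24.0 + 3.29 = 27.29 kΩ.
Voltage divider: V = V_s · (3.290 / 27.29) = 40.1 × 0.1206 = 4.834 V.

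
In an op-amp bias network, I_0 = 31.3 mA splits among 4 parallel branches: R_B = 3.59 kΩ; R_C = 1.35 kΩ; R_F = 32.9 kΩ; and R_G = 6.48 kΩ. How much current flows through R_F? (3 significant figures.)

I ≈ 0.790 mA

ΣG = 1/3.59 + 1/1.35 + 1/32.9 + 1/6.48 = 1.204.
R_F takes the fraction G_k/ΣG = 0.03040/1.204 = 0.02524, so I = 31.3 × 0.02524 = 0.7902 mA.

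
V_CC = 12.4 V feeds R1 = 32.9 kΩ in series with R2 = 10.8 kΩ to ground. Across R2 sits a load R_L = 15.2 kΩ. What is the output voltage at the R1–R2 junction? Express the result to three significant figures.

V_out ≈ 2.00 V

R2 ‖ R_L = (10.8 × 15.2)/(10.8 + 15.2) = 6.314 kΩ.
Then V_out = V_CC · R2'/(R1 + R2') = 12.4 × 6.314/39.21 = 1.997 V.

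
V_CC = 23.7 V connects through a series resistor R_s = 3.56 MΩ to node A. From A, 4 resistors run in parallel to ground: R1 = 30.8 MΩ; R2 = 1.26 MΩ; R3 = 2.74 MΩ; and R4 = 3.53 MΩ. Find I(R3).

Equivalent of the parallel group: R_p = 0.6783 MΩ.
Node voltage V_A = V_CC · R_p/(R_s + R_p) = 23.7 × 0.1600 = 3.793 V.
Branch current I = V_A/R3 = 3.793/2.74 = 1.384 µA.
(Equivalently: I_total = 5.592 µA, then current-divider fraction G_k/ΣG = 0.2475.)

I ≈ 1.38 µA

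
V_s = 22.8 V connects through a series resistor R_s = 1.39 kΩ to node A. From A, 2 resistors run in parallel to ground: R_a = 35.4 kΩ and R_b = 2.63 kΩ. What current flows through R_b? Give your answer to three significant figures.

I ≈ 5.53 mA

Equivalent of the parallel group: R_p = 2.448 kΩ.
V_A = 22.8 × 2.448/3.838 = 14.54 V.
I(R_b) = V_A / R_b = 14.54/2.63 = 5.530 mA.
(Equivalently: I_total = 5.940 mA, then current-divider fraction G_k/ΣG = 0.9308.)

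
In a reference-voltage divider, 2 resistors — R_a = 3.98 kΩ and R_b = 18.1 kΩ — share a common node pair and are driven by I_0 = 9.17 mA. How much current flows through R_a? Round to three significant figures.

I ≈ 7.52 mA

Two-branch current divider: I_k = I_0 · R_other/(R_1 + R_2).
So I = 9.17 × 18.1/22.08 = 7.517 mA.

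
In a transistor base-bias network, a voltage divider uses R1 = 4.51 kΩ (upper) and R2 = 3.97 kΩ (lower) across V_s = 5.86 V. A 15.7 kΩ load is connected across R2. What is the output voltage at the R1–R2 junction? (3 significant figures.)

R2 ‖ R_L = (3.97 × 15.7)/(3.97 + 15.7) = 3.169 kΩ.
Voltage divider with the loaded lower leg: V_out = 5.86 × 3.169/(4.51 + 3.169) = 5.86 × 0.4127 = 2.418 V.

V_out ≈ 2.42 V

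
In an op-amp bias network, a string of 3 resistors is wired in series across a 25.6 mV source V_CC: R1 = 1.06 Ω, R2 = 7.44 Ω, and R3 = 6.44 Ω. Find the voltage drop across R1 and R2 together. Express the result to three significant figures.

V ≈ 14.6 mV

ΣR = 1.06 + 7.44 + 6.44 = 14.94 Ω.
R_{R1..R2} = 1.06 + 7.44 = 8.500 Ω.
Voltage divider: V = V_CC · (8.500 / 14.94) = 25.6 × 0.5689 = 14.56 mV.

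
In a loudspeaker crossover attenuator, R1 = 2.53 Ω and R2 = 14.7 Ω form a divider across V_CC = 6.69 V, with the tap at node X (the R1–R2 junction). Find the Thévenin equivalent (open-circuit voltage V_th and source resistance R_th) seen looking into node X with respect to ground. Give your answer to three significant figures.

V_th ≈ 5.71 V, R_th ≈ 2.16 Ω

V_th is the unloaded tap voltage: V_CC · R2/(R1+R2) = 6.69 × 0.8532 = 5.708 V.
With V_CC suppressed (replaced by a short), R_th = R1 ‖ R2 = (2.530 × 14.7)/(2.530 + 14.7) = 2.159 Ω.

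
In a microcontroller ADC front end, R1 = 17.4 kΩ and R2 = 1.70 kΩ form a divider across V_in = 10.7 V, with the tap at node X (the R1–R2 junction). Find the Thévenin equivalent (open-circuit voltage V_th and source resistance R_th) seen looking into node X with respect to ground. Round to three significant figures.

Open-circuit (no load on X): V_th = V_in · R2/(R1 + R2) = 10.7 × 1.70/(17.40 + 1.70) = 0.9524 V.
With V_in suppressed (replaced by a short), R_th = R1 ‖ R2 = (17.40 × 1.70)/(17.40 + 1.70) = 1.549 kΩ.

V_th ≈ 0.952 V, R_th ≈ 1.55 kΩ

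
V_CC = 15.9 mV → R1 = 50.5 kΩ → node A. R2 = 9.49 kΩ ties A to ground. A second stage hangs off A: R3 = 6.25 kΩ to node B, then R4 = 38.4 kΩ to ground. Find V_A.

Node A sees R2 in parallel with the series input of stage 2, R3 + R4 = 44.65 kΩ.
Effective lower resistance at A: R2 ‖ 44.65 = 7.827 kΩ.
So V_A = 15.9 × 0.1342 = 2.134 mV.

V_A ≈ 2.13 mV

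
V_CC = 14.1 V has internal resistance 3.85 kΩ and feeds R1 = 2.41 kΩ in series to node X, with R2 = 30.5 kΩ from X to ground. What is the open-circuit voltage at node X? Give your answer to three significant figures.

R1' = 3.85 + 2.41 = 6.260 kΩ (source resistance + R1).
V_th is the unloaded tap voltage: V_CC · R2/(R1'+R2) = 14.1 × 0.8297 = 11.70 V.

V_th ≈ 11.7 V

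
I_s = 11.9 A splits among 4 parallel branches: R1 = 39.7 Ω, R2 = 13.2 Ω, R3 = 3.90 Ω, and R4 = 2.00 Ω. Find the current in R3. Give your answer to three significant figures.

I ≈ 3.56 A

ΣG = 1/39.7 + 1/13.2 + 1/3.90 + 1/2.00 = 0.8574.
By the current-divider rule, I = I_s · G_k/ΣG = 11.9 × 0.2991 = 3.559 A.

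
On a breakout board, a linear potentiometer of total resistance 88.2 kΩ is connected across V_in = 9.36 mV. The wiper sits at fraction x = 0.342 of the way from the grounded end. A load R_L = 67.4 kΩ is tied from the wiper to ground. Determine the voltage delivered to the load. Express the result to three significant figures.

V_out ≈ 2.47 mV

Split the track: R_lower = x·R_p = 30.16 kΩ, R_upper = (1−x)·R_p = 58.04 kΩ.
(x·R_p) ‖ R_L = 20.84 kΩ.
Loaded-divider output: V_out = 9.36 × 0.2642 = 2.473 mV.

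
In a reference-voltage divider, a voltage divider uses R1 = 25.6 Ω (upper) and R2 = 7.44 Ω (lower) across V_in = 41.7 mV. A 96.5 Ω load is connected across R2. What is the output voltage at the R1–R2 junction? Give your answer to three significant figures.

The load sits in parallel with R2, giving an effective lower resistance R2' = R2·R_L/(R2+R_L) = 6.907 Ω.
Now apply the divider: V_out = 41.7 × 0.2125 = 8.861 mV.

V_out ≈ 8.86 mV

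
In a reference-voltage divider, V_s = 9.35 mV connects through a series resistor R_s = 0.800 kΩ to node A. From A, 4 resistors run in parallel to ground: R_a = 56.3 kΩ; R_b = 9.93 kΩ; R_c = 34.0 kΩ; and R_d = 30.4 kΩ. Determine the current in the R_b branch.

I ≈ 0.823 µA

Parallel bank: R_p = 1/(1/56.3 + 1/9.93 + 1/34.0 + 1/30.4) = 5.532 kΩ.
Node voltage V_A = V_s · R_p/(R_s + R_p) = 9.35 × 0.8737 = 8.169 mV.
Branch current I = V_A/R_b = 8.169/9.93 = 0.8226 µA.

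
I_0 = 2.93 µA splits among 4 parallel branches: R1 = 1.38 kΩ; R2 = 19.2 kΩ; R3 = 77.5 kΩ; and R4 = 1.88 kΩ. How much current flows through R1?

Total conductance ΣG = 1/1.38 + 1/19.2 + 1/77.5 + 1/1.88 = 1.322 (units of 1/kΩ).
R1 takes the fraction G_k/ΣG = 0.7246/1.322 = 0.5483, so I = 2.93 × 0.5483 = 1.607 µA.

I ≈ 1.61 µA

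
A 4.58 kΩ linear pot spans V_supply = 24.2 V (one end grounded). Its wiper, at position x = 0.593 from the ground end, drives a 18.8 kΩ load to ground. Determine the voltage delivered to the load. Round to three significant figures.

V_out ≈ 13.6 V

Split the track: R_lower = x·R_p = 2.716 kΩ, R_upper = (1−x)·R_p = 1.864 kΩ.
(x·R_p) ‖ R_L = 2.373 kΩ.
Then V_out = V_supply · 2.373/(1.864 + 2.373) = 13.55 V.
(Unloaded: V_out = x·V_supply = 14.4 V.)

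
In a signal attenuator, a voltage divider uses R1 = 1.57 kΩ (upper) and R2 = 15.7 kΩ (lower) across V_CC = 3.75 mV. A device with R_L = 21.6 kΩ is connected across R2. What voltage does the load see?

R2 ‖ R_L = (15.7 × 21.6)/(15.7 + 21.6) = 9.092 kΩ.
Then V_out = V_CC · R2'/(R1 + R2') = 3.75 × 9.092/10.66 = 3.198 mV.

V_out ≈ 3.20 mV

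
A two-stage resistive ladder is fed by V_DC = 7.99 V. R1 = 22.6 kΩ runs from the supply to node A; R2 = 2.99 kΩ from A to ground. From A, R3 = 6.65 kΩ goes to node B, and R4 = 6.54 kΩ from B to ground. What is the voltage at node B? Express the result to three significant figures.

V_B ≈ 0.386 V

Looking into the second stage from A: R3 + R4 = 13.19 kΩ appears in parallel with R2.
Effective lower resistance at A: R2 ‖ 13.19 = 2.437 kΩ.
First divider: V_A = V_DC · 2.437/(22.6 + 2.437) = 0.7778 V.
Stage 2 is unloaded, so V_B = V_A · R4/(R3+R4) = 0.7778 × 6.54/13.19 = 0.3857 V.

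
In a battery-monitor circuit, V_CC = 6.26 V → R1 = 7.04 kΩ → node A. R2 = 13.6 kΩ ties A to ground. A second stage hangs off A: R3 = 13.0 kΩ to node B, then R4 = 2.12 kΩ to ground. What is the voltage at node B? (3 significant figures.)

Node A sees R2 in parallel with the series input of stage 2, R3 + R4 = 15.12 kΩ.
R2 ‖ (R3+R4) = 7.160 kΩ.
V_A = 6.26 × 7.160/(7.04 + 7.160) = 3.156 V.
Stage 2 is unloaded, so V_B = V_A · R4/(R3+R4) = 3.156 × 2.12/15.12 = 0.4426 V.

V_B ≈ 0.443 V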